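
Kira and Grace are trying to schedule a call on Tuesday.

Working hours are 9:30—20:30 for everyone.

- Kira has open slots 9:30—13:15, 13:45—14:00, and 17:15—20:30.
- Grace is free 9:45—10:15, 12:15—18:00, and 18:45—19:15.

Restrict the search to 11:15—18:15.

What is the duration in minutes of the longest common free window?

60 minutes

Kira ∩ Grace: 09:45–10:15, 12:15–13:15, 13:45–14:00, 17:15–18:00, 18:45–19:15.
Restricted to 11:15–18:15: 12:15–13:15, 13:45–14:00, 17:15–18:00.
Common window lengths: 60, 15, 45 min; longest is 60.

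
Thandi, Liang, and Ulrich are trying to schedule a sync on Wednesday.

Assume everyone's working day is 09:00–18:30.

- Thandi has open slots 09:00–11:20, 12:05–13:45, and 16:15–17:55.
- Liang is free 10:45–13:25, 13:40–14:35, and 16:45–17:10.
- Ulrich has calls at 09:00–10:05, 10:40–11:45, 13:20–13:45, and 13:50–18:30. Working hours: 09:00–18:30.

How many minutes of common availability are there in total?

75 minutes

Ulrich free within 09:00–18:30: 10:05–10:40, 11:45–13:20, 13:45–13:50.
Thandi ∩ Liang: 10:45–11:20, 12:05–13:25, 13:40–13:45, 16:45–17:10.
Thandi ∩ Liang ∩ Ulrich: 12:05–13:20.
Total common minutes: 75.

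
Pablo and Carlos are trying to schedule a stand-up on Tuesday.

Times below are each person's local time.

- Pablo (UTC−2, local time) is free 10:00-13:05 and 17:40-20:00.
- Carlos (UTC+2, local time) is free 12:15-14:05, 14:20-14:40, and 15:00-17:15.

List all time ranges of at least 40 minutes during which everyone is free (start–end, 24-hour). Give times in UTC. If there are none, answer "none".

13:00–15:05

Pablo → UTC: 12:00–15:05, 19:40–22:00.
Carlos → UTC: 10:15–12:05, 12:20–12:40, 13:00–15:15.
Pablo ∩ Carlos: 12:00–12:05, 12:20–12:40, 13:00–15:05.
Windows ≥ 40 min: 13:00–15:05.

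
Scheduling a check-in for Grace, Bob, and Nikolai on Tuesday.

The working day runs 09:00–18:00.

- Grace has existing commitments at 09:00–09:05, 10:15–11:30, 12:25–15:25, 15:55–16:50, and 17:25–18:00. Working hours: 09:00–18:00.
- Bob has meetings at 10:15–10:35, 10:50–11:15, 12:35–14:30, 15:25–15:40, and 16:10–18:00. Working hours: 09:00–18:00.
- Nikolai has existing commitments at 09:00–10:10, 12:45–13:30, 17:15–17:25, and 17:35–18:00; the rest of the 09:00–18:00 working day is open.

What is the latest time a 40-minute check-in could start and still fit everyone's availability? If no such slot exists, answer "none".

11:45

Grace free within 09:00–18:00: 09:05–10:15, 11:30–12:25, 15:25–15:55, 16:50–17:25.
Bob free within 09:00–18:00: 09:00–10:15, 10:35–10:50, 11:15–12:35, 14:30–15:25, 15:40–16:10.
Nikolai free within 09:00–18:00: 10:10–12:45, 13:30–17:15, 17:25–17:35.
Grace ∩ Bob: 09:05–10:15, 11:30–12:25, 15:40–15:55.
Grace ∩ Bob ∩ Nikolai: 10:10–10:15, 11:30–12:25, 15:40–15:55.
Windows ≥ 40 min: 11:30–12:25.
Latest start in the last window 11:30–12:25 is 12:25 − 40 min = 11:45.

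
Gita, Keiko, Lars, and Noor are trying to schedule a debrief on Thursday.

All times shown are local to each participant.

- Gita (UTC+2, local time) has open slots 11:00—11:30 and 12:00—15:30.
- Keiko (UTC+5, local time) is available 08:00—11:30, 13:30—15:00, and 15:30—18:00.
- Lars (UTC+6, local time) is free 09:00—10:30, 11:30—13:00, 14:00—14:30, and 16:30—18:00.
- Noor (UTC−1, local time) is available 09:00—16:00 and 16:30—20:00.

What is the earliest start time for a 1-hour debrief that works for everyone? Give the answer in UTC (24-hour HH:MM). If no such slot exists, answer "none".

10:30

Gita → UTC: 09:00–09:30, 10:00–13:30.
Keiko → UTC: 03:00–06:30, 08:30–10:00, 10:30–13:00.
Lars → UTC: 03:00–04:30, 05:30–07:00, 08:00–08:30, 10:30–12:00.
Noor → UTC: 10:00–17:00, 17:30–21:00.
Gita ∩ Keiko: 09:00–09:30, 10:30–13:00.
Gita ∩ Keiko ∩ Lars: 10:30–12:00.
Gita ∩ Keiko ∩ Lars ∩ Noor: 10:30–12:00.
Windows ≥ 60 min: 10:30–12:00.
Earliest such window starts at 10:30.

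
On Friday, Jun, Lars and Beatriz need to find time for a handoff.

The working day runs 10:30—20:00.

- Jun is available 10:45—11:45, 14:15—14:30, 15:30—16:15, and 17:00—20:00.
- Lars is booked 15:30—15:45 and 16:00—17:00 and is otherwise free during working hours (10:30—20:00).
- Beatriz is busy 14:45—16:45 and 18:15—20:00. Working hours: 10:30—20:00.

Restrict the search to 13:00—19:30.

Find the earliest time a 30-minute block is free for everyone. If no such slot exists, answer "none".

Lars free within 10:30–20:00: 10:30–15:30, 15:45–16:00, 17:00–20:00.
Beatriz free within 10:30–20:00: 10:30–14:45, 16:45–18:15.
Jun ∩ Lars: 10:45–11:45, 14:15–14:30, 15:45–16:00, 17:00–20:00.
Jun ∩ Lars ∩ Beatriz: 10:45–11:45, 14:15–14:30, 17:00–18:15.
Restricted to 13:00–19:30: 14:15–14:30, 17:00–18:15.
Windows ≥ 30 min: 17:00–18:15.
Earliest such window starts at 17:00.

17:00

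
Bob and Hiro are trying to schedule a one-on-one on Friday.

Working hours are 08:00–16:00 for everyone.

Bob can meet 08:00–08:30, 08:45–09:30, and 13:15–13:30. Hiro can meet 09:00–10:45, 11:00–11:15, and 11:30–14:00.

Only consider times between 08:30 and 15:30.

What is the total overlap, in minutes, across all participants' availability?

45 minutes

Bob ∩ Hiro: 09:00–09:30, 13:15–13:30.
Restricted to 08:30–15:30: 09:00–09:30, 13:15–13:30.
Total common minutes: 30 + 15 = 45.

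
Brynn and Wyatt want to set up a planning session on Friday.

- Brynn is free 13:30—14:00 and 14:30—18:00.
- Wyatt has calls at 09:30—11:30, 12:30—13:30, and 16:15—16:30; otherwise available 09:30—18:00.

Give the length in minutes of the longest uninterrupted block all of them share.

105 minutes

Wyatt free within 09:30–18:00: 11:30–12:30, 13:30–16:15, 16:30–18:00.
Brynn ∩ Wyatt: 13:30–14:00, 14:30–16:15, 16:30–18:00.
Common window lengths: 30, 105, 90 min; longest is 105.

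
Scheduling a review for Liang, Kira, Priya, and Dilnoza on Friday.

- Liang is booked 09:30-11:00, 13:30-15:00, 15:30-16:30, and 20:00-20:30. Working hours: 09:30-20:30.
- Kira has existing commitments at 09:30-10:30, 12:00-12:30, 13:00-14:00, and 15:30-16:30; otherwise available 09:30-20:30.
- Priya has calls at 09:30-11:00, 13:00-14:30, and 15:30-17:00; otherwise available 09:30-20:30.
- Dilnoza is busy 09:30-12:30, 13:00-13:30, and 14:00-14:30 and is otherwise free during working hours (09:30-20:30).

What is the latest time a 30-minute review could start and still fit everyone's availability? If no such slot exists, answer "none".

Liang free within 09:30–20:30: 11:00–13:30, 15:00–15:30, 16:30–20:00.
Kira free within 09:30–20:30: 10:30–12:00, 12:30–13:00, 14:00–15:30, 16:30–20:30.
Priya free within 09:30–20:30: 11:00–13:00, 14:30–15:30, 17:00–20:30.
Dilnoza free within 09:30–20:30: 12:30–13:00, 13:30–14:00, 14:30–20:30.
Liang ∩ Kira: 11:00–12:00, 12:30–13:00, 15:00–15:30, 16:30–20:00.
Liang ∩ Kira ∩ Priya: 11:00–12:00, 12:30–13:00, 15:00–15:30, 17:00–20:00.
Liang ∩ Kira ∩ Priya ∩ Dilnoza: 12:30–13:00, 15:00–15:30, 17:00–20:00.
Windows ≥ 30 min: 12:30–13:00, 15:00–15:30, 17:00–20:00.
Latest start in the last window 17:00–20:00 is 20:00 − 30 min = 19:30.

19:30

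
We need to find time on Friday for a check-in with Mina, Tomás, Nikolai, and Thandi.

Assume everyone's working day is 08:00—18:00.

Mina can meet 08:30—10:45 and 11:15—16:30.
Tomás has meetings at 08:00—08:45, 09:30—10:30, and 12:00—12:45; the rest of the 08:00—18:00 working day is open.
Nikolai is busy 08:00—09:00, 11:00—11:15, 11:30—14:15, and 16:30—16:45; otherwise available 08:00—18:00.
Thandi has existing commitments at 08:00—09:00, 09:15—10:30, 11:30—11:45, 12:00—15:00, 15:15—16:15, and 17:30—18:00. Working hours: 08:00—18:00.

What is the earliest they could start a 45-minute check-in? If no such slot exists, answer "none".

Tomás free within 08:00–18:00: 08:45–09:30, 10:30–12:00, 12:45–18:00.
Nikolai free within 08:00–18:00: 09:00–11:00, 11:15–11:30, 14:15–16:30, 16:45–18:00.
Thandi free within 08:00–18:00: 09:00–09:15, 10:30–11:30, 11:45–12:00, 15:00–15:15, 16:15–17:30.
Mina ∩ Tomás: 08:45–09:30, 10:30–10:45, 11:15–12:00, 12:45–16:30.
Mina ∩ Tomás ∩ Nikolai: 09:00–09:30, 10:30–10:45, 11:15–11:30, 14:15–16:30.
Mina ∩ Tomás ∩ Nikolai ∩ Thandi: 09:00–09:15, 10:30–10:45, 11:15–11:30, 15:00–15:15, 16:15–16:30.
Windows ≥ 45 min: (none).

none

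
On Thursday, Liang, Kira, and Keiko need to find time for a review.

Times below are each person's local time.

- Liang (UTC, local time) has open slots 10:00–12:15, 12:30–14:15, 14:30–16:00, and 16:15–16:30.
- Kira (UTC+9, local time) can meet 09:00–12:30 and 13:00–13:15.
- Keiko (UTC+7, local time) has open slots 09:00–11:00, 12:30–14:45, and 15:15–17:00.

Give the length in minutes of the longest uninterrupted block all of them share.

0 minutes

Liang → UTC: 10:00–12:15, 12:30–14:15, 14:30–16:00, 16:15–16:30.
Kira → UTC: 00:00–03:30, 04:00–04:15.
Keiko → UTC: 02:00–04:00, 05:30–07:45, 08:15–10:00.
Liang ∩ Kira: (none).
Liang ∩ Kira ∩ Keiko: (none).
No common window.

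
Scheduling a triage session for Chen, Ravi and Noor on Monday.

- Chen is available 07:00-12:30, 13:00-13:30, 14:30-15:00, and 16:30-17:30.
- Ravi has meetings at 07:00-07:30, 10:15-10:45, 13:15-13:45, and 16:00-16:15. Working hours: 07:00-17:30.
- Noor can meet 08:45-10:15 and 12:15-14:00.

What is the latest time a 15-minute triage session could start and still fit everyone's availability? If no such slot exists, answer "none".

13:00

Ravi free within 07:00–17:30: 07:30–10:15, 10:45–13:15, 13:45–16:00, 16:15–17:30.
Chen ∩ Ravi: 07:30–10:15, 10:45–12:30, 13:00–13:15, 14:30–15:00, 16:30–17:30.
Chen ∩ Ravi ∩ Noor: 08:45–10:15, 12:15–12:30, 13:00–13:15.
Windows ≥ 15 min: 08:45–10:15, 12:15–12:30, 13:00–13:15.
Latest start in the last window 13:00–13:15 is 13:15 − 15 min = 13:00.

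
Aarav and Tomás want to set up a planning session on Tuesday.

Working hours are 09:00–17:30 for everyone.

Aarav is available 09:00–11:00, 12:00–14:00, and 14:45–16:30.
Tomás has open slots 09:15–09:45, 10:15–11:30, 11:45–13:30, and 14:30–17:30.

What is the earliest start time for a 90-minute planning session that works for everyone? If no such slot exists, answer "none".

Aarav ∩ Tomás: 09:15–09:45, 10:15–11:00, 12:00–13:30, 14:45–16:30.
Windows ≥ 90 min: 12:00–13:30, 14:45–16:30.
Earliest such window starts at 12:00.

12:00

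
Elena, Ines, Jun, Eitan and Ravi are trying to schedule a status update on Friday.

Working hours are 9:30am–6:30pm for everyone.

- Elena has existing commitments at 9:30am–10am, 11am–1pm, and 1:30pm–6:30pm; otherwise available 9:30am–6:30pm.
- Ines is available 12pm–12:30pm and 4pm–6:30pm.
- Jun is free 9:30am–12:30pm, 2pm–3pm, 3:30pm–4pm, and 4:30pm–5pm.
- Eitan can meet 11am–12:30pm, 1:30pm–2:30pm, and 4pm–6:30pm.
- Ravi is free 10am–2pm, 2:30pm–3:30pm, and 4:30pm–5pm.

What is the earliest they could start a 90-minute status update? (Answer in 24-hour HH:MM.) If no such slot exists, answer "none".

none

Elena free within 09:30–18:30: 10:00–11:00, 13:00–13:30.
Elena ∩ Ines: (none).
Elena ∩ Ines ∩ Jun: (none).
Elena ∩ Ines ∩ Jun ∩ Eitan: (none).
Elena ∩ Ines ∩ Jun ∩ Eitan ∩ Ravi: (none).
Windows ≥ 90 min: (none).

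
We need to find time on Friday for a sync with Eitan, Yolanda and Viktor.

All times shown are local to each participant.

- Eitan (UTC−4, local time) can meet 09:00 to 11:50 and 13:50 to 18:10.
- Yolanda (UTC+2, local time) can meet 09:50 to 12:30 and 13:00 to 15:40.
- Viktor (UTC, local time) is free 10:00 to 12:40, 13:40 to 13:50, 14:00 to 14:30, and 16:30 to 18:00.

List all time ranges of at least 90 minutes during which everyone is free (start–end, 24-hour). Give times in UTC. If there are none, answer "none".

Eitan → UTC: 13:00–15:50, 17:50–22:10.
Yolanda → UTC: 07:50–10:30, 11:00–13:40.
Viktor → UTC: 10:00–12:40, 13:40–13:50, 14:00–14:30, 16:30–18:00.
Eitan ∩ Yolanda: 13:00–13:40.
Eitan ∩ Yolanda ∩ Viktor: (none).
Windows ≥ 90 min: (none).

none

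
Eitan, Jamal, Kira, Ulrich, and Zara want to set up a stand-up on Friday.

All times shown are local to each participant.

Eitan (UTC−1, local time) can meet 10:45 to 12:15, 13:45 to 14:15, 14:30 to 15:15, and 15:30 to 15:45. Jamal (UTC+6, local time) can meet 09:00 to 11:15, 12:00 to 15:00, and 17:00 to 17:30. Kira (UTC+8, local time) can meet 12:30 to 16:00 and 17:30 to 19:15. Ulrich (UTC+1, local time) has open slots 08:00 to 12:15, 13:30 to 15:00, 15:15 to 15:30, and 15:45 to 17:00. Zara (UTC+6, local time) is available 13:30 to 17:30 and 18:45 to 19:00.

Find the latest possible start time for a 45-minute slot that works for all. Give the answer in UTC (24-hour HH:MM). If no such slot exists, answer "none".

none

Eitan → UTC: 11:45–13:15, 14:45–15:15, 15:30–16:15, 16:30–16:45.
Jamal → UTC: 03:00–05:15, 06:00–09:00, 11:00–11:30.
Kira → UTC: 04:30–08:00, 09:30–11:15.
Ulrich → UTC: 07:00–11:15, 12:30–14:00, 14:15–14:30, 14:45–16:00.
Zara → UTC: 07:30–11:30, 12:45–13:00.
Eitan ∩ Jamal: (none).
Eitan ∩ Jamal ∩ Kira: (none).
Eitan ∩ Jamal ∩ Kira ∩ Ulrich: (none).
Eitan ∩ Jamal ∩ Kira ∩ Ulrich ∩ Zara: (none).
Windows ≥ 45 min: (none).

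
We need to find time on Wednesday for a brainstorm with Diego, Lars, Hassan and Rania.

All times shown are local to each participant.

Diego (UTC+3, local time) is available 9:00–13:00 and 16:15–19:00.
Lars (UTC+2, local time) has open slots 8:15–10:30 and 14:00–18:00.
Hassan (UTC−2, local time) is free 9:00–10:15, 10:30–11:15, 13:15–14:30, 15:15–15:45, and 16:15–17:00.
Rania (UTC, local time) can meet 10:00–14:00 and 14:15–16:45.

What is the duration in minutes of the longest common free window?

45 minutes

Diego → UTC: 06:00–10:00, 13:15–16:00.
Lars → UTC: 06:15–08:30, 12:00–16:00.
Hassan → UTC: 11:00–12:15, 12:30–13:15, 15:15–16:30, 17:15–17:45, 18:15–19:00.
Rania → UTC: 10:00–14:00, 14:15–16:45.
Diego ∩ Lars: 06:15–08:30, 13:15–16:00.
Diego ∩ Lars ∩ Hassan: 15:15–16:00.
Diego ∩ Lars ∩ Hassan ∩ Rania: 15:15–16:00.
Single common window of 45 minutes.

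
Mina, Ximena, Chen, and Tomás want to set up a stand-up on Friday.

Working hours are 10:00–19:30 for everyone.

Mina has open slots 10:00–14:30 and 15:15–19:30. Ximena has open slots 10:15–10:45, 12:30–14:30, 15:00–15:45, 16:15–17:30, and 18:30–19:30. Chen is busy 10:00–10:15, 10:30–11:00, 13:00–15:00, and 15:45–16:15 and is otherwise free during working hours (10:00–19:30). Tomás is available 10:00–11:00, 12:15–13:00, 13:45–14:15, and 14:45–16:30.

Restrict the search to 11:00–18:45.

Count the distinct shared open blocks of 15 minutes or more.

Chen free within 10:00–19:30: 10:15–10:30, 11:00–13:00, 15:00–15:45, 16:15–19:30.
Mina ∩ Ximena: 10:15–10:45, 12:30–14:30, 15:15–15:45, 16:15–17:30, 18:30–19:30.
Mina ∩ Ximena ∩ Chen: 10:15–10:30, 12:30–13:00, 15:15–15:45, 16:15–17:30, 18:30–19:30.
Mina ∩ Ximena ∩ Chen ∩ Tomás: 10:15–10:30, 12:30–13:00, 15:15–15:45, 16:15–16:30.
Restricted to 11:00–18:45: 12:30–13:00, 15:15–15:45, 16:15–16:30.
Windows ≥ 15 min: 12:30–13:00, 15:15–15:45, 16:15–16:30.
That's 3 windows.

3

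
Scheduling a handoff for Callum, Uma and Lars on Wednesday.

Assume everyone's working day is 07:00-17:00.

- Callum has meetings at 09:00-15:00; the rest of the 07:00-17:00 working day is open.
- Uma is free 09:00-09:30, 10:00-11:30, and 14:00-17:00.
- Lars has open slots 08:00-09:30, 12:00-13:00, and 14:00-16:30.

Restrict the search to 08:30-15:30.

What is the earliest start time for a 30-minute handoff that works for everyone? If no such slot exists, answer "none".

Callum free within 07:00–17:00: 07:00–09:00, 15:00–17:00.
Callum ∩ Uma: 15:00–17:00.
Callum ∩ Uma ∩ Lars: 15:00–16:30.
Restricted to 08:30–15:30: 15:00–15:30.
Windows ≥ 30 min: 15:00–15:30.
Earliest such window starts at 15:00.

15:00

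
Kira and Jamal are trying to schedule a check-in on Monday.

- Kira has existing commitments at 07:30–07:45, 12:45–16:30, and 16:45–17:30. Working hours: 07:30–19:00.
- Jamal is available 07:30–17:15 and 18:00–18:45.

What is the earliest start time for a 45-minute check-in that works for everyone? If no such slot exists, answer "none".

Kira free within 07:30–19:00: 07:45–12:45, 16:30–16:45, 17:30–19:00.
Kira ∩ Jamal: 07:45–12:45, 16:30–16:45, 18:00–18:45.
Windows ≥ 45 min: 07:45–12:45, 18:00–18:45.
Earliest such window starts at 07:45.

07:45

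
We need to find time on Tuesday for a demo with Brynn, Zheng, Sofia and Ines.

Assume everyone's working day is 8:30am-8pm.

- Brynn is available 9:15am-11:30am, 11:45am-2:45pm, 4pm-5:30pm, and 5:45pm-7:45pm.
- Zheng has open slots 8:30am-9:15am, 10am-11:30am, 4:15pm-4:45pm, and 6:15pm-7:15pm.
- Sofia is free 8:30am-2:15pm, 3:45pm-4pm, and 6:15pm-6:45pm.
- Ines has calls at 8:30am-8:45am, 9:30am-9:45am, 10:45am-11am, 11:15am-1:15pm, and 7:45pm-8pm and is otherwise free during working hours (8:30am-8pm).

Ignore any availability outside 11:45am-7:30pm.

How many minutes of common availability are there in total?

30 minutes

Ines free within 08:30–20:00: 08:45–09:30, 09:45–10:45, 11:00–11:15, 13:15–19:45.
Brynn ∩ Zheng: 10:00–11:30, 16:15–16:45, 18:15–19:15.
Brynn ∩ Zheng ∩ Sofia: 10:00–11:30, 18:15–18:45.
Brynn ∩ Zheng ∩ Sofia ∩ Ines: 10:00–10:45, 11:00–11:15, 18:15–18:45.
Restricted to 11:45–19:30: 18:15–18:45.
Total common minutes: 30.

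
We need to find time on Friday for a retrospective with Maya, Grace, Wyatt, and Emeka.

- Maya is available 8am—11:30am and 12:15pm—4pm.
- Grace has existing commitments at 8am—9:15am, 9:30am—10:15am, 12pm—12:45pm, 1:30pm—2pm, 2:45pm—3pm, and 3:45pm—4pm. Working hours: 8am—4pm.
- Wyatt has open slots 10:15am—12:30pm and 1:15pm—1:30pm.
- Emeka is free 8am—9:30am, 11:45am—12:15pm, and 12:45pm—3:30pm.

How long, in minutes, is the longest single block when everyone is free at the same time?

15 minutes

Grace free within 08:00–16:00: 09:15–09:30, 10:15–12:00, 12:45–13:30, 14:00–14:45, 15:00–15:45.
Maya ∩ Grace: 09:15–09:30, 10:15–11:30, 12:45–13:30, 14:00–14:45, 15:00–15:45.
Maya ∩ Grace ∩ Wyatt: 10:15–11:30, 13:15–13:30.
Maya ∩ Grace ∩ Wyatt ∩ Emeka: 13:15–13:30.
Single common window of 15 minutes.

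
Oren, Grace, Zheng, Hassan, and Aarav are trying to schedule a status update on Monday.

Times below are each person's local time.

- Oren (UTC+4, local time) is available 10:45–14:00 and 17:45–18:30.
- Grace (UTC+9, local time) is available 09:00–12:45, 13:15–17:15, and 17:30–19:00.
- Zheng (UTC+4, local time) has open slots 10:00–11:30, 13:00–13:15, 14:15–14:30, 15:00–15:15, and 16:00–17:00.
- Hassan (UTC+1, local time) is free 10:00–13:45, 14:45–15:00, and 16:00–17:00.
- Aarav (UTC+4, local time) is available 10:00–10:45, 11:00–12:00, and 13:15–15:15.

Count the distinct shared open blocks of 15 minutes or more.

Oren → UTC: 06:45–10:00, 13:45–14:30.
Grace → UTC: 00:00–03:45, 04:15–08:15, 08:30–10:00.
Zheng → UTC: 06:00–07:30, 09:00–09:15, 10:15–10:30, 11:00–11:15, 12:00–13:00.
Hassan → UTC: 09:00–12:45, 13:45–14:00, 15:00–16:00.
Aarav → UTC: 06:00–06:45, 07:00–08:00, 09:15–11:15.
Oren ∩ Grace: 06:45–08:15, 08:30–10:00.
Oren ∩ Grace ∩ Zheng: 06:45–07:30, 09:00–09:15.
Oren ∩ Grace ∩ Zheng ∩ Hassan: 09:00–09:15.
Oren ∩ Grace ∩ Zheng ∩ Hassan ∩ Aarav: (none).
Windows ≥ 15 min: (none).
That's 0 windows.

0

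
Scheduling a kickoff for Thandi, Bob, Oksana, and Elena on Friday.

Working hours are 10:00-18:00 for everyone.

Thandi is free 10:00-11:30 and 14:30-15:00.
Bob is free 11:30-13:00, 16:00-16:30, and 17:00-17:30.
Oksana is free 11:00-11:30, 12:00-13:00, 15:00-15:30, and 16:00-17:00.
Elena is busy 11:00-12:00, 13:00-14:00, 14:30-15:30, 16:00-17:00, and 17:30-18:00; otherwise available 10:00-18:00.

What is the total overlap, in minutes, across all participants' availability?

0 minutes

Elena free within 10:00–18:00: 10:00–11:00, 12:00–13:00, 14:00–14:30, 15:30–16:00, 17:00–17:30.
Thandi ∩ Bob: (none).
Thandi ∩ Bob ∩ Oksana: (none).
Thandi ∩ Bob ∩ Oksana ∩ Elena: (none).
Total common minutes: 0.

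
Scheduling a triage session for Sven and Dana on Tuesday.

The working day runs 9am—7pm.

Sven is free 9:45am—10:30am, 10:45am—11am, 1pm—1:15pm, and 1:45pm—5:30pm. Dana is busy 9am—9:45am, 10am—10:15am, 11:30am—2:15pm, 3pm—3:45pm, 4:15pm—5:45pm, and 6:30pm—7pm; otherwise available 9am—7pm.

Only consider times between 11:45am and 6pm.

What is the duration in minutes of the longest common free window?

45 minutes

Dana free within 09:00–19:00: 09:45–10:00, 10:15–11:30, 14:15–15:00, 15:45–16:15, 17:45–18:30.
Sven ∩ Dana: 09:45–10:00, 10:15–10:30, 10:45–11:00, 14:15–15:00, 15:45–16:15.
Restricted to 11:45–18:00: 14:15–15:00, 15:45–16:15.
Common window lengths: 45, 30 min; longest is 45.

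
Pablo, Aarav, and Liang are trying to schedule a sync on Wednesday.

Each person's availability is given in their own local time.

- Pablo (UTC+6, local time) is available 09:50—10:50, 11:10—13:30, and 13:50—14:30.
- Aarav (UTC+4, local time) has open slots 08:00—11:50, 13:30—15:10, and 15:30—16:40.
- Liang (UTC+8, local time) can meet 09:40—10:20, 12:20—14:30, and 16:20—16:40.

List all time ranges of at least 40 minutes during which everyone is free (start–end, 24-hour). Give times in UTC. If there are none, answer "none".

05:10–06:30

Pablo → UTC: 03:50–04:50, 05:10–07:30, 07:50–08:30.
Aarav → UTC: 04:00–07:50, 09:30–11:10, 11:30–12:40.
Liang → UTC: 01:40–02:20, 04:20–06:30, 08:20–08:40.
Pablo ∩ Aarav: 04:00–04:50, 05:10–07:30.
Pablo ∩ Aarav ∩ Liang: 04:20–04:50, 05:10–06:30.
Windows ≥ 40 min: 05:10–06:30.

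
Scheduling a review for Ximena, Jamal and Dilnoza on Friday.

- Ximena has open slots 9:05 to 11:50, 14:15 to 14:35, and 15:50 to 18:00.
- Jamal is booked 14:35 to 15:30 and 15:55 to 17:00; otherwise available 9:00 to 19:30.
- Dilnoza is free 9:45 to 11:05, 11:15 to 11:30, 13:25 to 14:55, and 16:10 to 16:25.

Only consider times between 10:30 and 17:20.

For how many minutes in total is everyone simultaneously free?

Jamal free within 09:00–19:30: 09:00–14:35, 15:30–15:55, 17:00–19:30.
Ximena ∩ Jamal: 09:05–11:50, 14:15–14:35, 15:50–15:55, 17:00–18:00.
Ximena ∩ Jamal ∩ Dilnoza: 09:45–11:05, 11:15–11:30, 14:15–14:35.
Restricted to 10:30–17:20: 10:30–11:05, 11:15–11:30, 14:15–14:35.
Total common minutes: 35 + 15 + 20 = 70.

70 minutes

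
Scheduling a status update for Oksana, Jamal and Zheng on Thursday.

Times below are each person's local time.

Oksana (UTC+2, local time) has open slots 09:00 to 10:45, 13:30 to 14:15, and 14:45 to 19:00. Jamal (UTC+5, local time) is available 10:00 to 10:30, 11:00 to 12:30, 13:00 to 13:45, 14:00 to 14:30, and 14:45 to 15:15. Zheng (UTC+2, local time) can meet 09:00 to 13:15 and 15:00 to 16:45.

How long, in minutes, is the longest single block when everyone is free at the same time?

Oksana → UTC: 07:00–08:45, 11:30–12:15, 12:45–17:00.
Jamal → UTC: 05:00–05:30, 06:00–07:30, 08:00–08:45, 09:00–09:30, 09:45–10:15.
Zheng → UTC: 07:00–11:15, 13:00–14:45.
Oksana ∩ Jamal: 07:00–07:30, 08:00–08:45.
Oksana ∩ Jamal ∩ Zheng: 07:00–07:30, 08:00–08:45.
Common window lengths: 30, 45 min; longest is 45.

45 minutes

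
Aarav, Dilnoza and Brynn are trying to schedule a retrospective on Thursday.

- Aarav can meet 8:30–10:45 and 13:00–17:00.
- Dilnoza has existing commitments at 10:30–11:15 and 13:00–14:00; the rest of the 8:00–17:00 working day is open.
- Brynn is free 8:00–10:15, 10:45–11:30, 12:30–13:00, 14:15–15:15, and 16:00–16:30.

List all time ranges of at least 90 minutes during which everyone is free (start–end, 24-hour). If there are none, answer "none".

Dilnoza free within 08:00–17:00: 08:00–10:30, 11:15–13:00, 14:00–17:00.
Aarav ∩ Dilnoza: 08:30–10:30, 14:00–17:00.
Aarav ∩ Dilnoza ∩ Brynn: 08:30–10:15, 14:15–15:15, 16:00–16:30.
Windows ≥ 90 min: 08:30–10:15.

08:30–10:15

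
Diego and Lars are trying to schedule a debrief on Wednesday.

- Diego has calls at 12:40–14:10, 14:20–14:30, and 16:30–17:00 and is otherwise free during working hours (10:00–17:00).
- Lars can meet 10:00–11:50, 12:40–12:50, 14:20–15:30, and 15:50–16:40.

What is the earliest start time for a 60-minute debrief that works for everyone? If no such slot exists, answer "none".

10:00

Diego free within 10:00–17:00: 10:00–12:40, 14:10–14:20, 14:30–16:30.
Diego ∩ Lars: 10:00–11:50, 14:30–15:30, 15:50–16:30.
Windows ≥ 60 min: 10:00–11:50, 14:30–15:30.
Earliest such window starts at 10:00.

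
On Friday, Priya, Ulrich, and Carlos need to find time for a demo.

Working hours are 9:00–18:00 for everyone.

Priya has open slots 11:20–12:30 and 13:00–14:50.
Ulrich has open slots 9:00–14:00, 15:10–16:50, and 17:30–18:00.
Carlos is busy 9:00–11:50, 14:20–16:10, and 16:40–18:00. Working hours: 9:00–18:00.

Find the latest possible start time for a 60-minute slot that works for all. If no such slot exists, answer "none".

Carlos free within 09:00–18:00: 11:50–14:20, 16:10–16:40.
Priya ∩ Ulrich: 11:20–12:30, 13:00–14:00.
Priya ∩ Ulrich ∩ Carlos: 11:50–12:30, 13:00–14:00.
Windows ≥ 60 min: 13:00–14:00.
Latest start in the last window 13:00–14:00 is 14:00 − 60 min = 13:00.

13:00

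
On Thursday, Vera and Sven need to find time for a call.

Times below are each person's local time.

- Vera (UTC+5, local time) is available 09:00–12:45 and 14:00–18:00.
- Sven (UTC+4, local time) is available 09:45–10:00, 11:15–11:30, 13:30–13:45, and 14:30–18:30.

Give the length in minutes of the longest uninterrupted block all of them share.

150 minutes

Vera → UTC: 04:00–07:45, 09:00–13:00.
Sven → UTC: 05:45–06:00, 07:15–07:30, 09:30–09:45, 10:30–14:30.
Vera ∩ Sven: 05:45–06:00, 07:15–07:30, 09:30–09:45, 10:30–13:00.
Common window lengths: 15, 15, 15, 150 min; longest is 150.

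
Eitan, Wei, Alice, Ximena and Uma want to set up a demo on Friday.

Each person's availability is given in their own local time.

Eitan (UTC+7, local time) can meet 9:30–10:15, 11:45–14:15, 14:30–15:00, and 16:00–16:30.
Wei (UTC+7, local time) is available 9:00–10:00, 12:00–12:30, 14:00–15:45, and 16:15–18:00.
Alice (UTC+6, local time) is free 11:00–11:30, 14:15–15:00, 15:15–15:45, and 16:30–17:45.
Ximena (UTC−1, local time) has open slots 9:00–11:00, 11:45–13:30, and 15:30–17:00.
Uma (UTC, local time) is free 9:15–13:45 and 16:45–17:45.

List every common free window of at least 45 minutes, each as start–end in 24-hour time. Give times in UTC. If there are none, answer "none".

Eitan → UTC: 02:30–03:15, 04:45–07:15, 07:30–08:00, 09:00–09:30.
Wei → UTC: 02:00–03:00, 05:00–05:30, 07:00–08:45, 09:15–11:00.
Alice → UTC: 05:00–05:30, 08:15–09:00, 09:15–09:45, 10:30–11:45.
Ximena → UTC: 10:00–12:00, 12:45–14:30, 16:30–18:00.
Uma → UTC: 09:15–13:45, 16:45–17:45.
Eitan ∩ Wei: 02:30–03:00, 05:00–05:30, 07:00–07:15, 07:30–08:00, 09:15–09:30.
Eitan ∩ Wei ∩ Alice: 05:00–05:30, 09:15–09:30.
Eitan ∩ Wei ∩ Alice ∩ Ximena: (none).
Eitan ∩ Wei ∩ Alice ∩ Ximena ∩ Uma: (none).
Windows ≥ 45 min: (none).

none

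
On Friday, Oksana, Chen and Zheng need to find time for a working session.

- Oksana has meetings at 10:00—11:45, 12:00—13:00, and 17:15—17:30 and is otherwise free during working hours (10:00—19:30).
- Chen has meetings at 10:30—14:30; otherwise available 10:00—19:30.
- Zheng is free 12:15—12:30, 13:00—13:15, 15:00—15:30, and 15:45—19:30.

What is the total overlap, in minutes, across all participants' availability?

240 minutes

Oksana free within 10:00–19:30: 11:45–12:00, 13:00–17:15, 17:30–19:30.
Chen free within 10:00–19:30: 10:00–10:30, 14:30–19:30.
Oksana ∩ Chen: 14:30–17:15, 17:30–19:30.
Oksana ∩ Chen ∩ Zheng: 15:00–15:30, 15:45–17:15, 17:30–19:30.
Total common minutes: 30 + 90 + 120 = 240.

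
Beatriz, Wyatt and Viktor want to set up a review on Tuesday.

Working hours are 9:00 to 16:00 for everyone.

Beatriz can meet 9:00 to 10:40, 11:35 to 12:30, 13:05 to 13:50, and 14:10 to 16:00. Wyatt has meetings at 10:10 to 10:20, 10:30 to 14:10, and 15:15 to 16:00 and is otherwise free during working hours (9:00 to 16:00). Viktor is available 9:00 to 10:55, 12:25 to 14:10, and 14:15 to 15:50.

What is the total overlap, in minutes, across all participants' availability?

Wyatt free within 09:00–16:00: 09:00–10:10, 10:20–10:30, 14:10–15:15.
Beatriz ∩ Wyatt: 09:00–10:10, 10:20–10:30, 14:10–15:15.
Beatriz ∩ Wyatt ∩ Viktor: 09:00–10:10, 10:20–10:30, 14:15–15:15.
Total common minutes: 70 + 10 + 60 = 140.

140 minutes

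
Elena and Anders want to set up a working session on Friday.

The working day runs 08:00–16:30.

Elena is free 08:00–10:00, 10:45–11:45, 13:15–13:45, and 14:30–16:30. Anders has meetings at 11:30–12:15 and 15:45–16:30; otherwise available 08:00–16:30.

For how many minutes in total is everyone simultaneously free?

Anders free within 08:00–16:30: 08:00–11:30, 12:15–15:45.
Elena ∩ Anders: 08:00–10:00, 10:45–11:30, 13:15–13:45, 14:30–15:45.
Total common minutes: 120 + 45 + 30 + 75 = 270.

270 minutes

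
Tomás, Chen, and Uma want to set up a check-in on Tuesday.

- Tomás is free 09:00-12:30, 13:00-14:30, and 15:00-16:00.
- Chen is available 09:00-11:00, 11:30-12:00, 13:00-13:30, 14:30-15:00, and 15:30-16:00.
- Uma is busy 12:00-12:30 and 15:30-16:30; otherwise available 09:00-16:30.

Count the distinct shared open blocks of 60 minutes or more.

Uma free within 09:00–16:30: 09:00–12:00, 12:30–15:30.
Tomás ∩ Chen: 09:00–11:00, 11:30–12:00, 13:00–13:30, 15:30–16:00.
Tomás ∩ Chen ∩ Uma: 09:00–11:00, 11:30–12:00, 13:00–13:30.
Windows ≥ 60 min: 09:00–11:00.
That's 1 window.

1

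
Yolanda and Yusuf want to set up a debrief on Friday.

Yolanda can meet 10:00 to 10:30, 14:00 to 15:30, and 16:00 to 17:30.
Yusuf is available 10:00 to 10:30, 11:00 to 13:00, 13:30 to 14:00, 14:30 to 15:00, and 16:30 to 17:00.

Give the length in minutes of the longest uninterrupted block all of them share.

30 minutes

Yolanda ∩ Yusuf: 10:00–10:30, 14:30–15:00, 16:30–17:00.
Common window lengths: 30, 30, 30 min; longest is 30.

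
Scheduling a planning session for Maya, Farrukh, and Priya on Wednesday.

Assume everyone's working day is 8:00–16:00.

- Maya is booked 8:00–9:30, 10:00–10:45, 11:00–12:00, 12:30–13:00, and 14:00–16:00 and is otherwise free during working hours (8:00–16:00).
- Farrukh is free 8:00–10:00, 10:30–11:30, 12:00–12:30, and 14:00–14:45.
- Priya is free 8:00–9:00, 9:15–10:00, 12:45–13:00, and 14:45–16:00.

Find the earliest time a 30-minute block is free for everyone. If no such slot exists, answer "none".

09:30

Maya free within 08:00–16:00: 09:30–10:00, 10:45–11:00, 12:00–12:30, 13:00–14:00.
Maya ∩ Farrukh: 09:30–10:00, 10:45–11:00, 12:00–12:30.
Maya ∩ Farrukh ∩ Priya: 09:30–10:00.
Windows ≥ 30 min: 09:30–10:00.
Earliest such window starts at 09:30.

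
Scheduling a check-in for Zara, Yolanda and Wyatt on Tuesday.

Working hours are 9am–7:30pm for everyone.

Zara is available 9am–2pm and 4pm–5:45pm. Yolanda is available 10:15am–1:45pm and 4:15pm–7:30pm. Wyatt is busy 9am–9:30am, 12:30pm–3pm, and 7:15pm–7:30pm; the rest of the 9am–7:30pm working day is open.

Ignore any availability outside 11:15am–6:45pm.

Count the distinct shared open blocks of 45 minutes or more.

Wyatt free within 09:00–19:30: 09:30–12:30, 15:00–19:15.
Zara ∩ Yolanda: 10:15–13:45, 16:15–17:45.
Zara ∩ Yolanda ∩ Wyatt: 10:15–12:30, 16:15–17:45.
Restricted to 11:15–18:45: 11:15–12:30, 16:15–17:45.
Windows ≥ 45 min: 11:15–12:30, 16:15–17:45.
That's 2 windows.

2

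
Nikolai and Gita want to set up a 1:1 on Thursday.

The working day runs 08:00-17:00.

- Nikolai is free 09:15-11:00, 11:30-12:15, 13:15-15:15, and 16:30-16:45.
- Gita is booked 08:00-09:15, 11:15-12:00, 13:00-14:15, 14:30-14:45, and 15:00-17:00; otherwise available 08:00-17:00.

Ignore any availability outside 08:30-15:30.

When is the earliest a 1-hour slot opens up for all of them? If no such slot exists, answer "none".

Gita free within 08:00–17:00: 09:15–11:15, 12:00–13:00, 14:15–14:30, 14:45–15:00.
Nikolai ∩ Gita: 09:15–11:00, 12:00–12:15, 14:15–14:30, 14:45–15:00.
Restricted to 08:30–15:30: 09:15–11:00, 12:00–12:15, 14:15–14:30, 14:45–15:00.
Windows ≥ 60 min: 09:15–11:00.
Earliest such window starts at 09:15.

09:15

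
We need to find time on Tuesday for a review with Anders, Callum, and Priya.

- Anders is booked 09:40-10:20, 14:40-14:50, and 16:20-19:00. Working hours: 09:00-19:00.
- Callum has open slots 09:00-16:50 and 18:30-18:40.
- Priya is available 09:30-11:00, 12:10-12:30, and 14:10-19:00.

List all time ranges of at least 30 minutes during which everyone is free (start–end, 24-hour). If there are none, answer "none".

10:20–11:00, 14:10–14:40, 14:50–16:20

Anders free within 09:00–19:00: 09:00–09:40, 10:20–14:40, 14:50–16:20.
Anders ∩ Callum: 09:00–09:40, 10:20–14:40, 14:50–16:20.
Anders ∩ Callum ∩ Priya: 09:30–09:40, 10:20–11:00, 12:10–12:30, 14:10–14:40, 14:50–16:20.
Windows ≥ 30 min: 10:20–11:00, 14:10–14:40, 14:50–16:20.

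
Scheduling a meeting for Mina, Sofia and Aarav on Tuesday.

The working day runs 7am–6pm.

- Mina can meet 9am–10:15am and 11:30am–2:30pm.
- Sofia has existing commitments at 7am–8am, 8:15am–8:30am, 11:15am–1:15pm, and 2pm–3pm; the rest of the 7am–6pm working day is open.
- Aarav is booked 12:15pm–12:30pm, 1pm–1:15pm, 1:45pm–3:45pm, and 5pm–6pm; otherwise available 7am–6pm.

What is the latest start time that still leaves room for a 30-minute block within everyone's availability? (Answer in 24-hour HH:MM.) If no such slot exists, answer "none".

13:15

Sofia free within 07:00–18:00: 08:00–08:15, 08:30–11:15, 13:15–14:00, 15:00–18:00.
Aarav free within 07:00–18:00: 07:00–12:15, 12:30–13:00, 13:15–13:45, 15:45–17:00.
Mina ∩ Sofia: 09:00–10:15, 13:15–14:00.
Mina ∩ Sofia ∩ Aarav: 09:00–10:15, 13:15–13:45.
Windows ≥ 30 min: 09:00–10:15, 13:15–13:45.
Latest start in the last window 13:15–13:45 is 13:45 − 30 min = 13:15.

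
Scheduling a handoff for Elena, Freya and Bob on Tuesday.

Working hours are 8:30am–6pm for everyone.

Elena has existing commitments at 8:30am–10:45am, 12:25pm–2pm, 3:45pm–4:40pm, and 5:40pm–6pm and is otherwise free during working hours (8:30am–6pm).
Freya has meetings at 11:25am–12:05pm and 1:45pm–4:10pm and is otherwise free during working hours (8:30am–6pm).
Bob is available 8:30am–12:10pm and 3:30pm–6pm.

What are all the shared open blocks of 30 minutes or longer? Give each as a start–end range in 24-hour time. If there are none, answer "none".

Elena free within 08:30–18:00: 10:45–12:25, 14:00–15:45, 16:40–17:40.
Freya free within 08:30–18:00: 08:30–11:25, 12:05–13:45, 16:10–18:00.
Elena ∩ Freya: 10:45–11:25, 12:05–12:25, 16:40–17:40.
Elena ∩ Freya ∩ Bob: 10:45–11:25, 12:05–12:10, 16:40–17:40.
Windows ≥ 30 min: 10:45–11:25, 16:40–17:40.

10:45–11:25, 16:40–17:40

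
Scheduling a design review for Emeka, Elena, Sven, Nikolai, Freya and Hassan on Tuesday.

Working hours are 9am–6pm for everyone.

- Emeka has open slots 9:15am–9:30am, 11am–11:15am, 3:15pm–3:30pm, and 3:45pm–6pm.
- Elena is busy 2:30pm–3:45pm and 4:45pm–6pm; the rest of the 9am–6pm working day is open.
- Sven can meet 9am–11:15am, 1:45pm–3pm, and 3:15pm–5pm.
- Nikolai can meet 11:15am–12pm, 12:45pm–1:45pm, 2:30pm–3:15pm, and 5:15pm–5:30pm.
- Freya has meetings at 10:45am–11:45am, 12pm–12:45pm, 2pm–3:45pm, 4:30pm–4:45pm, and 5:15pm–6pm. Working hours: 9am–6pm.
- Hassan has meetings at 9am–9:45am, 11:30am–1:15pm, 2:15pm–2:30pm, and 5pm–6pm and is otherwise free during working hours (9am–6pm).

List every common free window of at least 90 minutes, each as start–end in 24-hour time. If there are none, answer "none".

none

Elena free within 09:00–18:00: 09:00–14:30, 15:45–16:45.
Freya free within 09:00–18:00: 09:00–10:45, 11:45–12:00, 12:45–14:00, 15:45–16:30, 16:45–17:15.
Hassan free within 09:00–18:00: 09:45–11:30, 13:15–14:15, 14:30–17:00.
Emeka ∩ Elena: 09:15–09:30, 11:00–11:15, 15:45–16:45.
Emeka ∩ Elena ∩ Sven: 09:15–09:30, 11:00–11:15, 15:45–16:45.
Emeka ∩ Elena ∩ Sven ∩ Nikolai: (none).
Emeka ∩ Elena ∩ Sven ∩ Nikolai ∩ Freya: (none).
Emeka ∩ Elena ∩ Sven ∩ Nikolai ∩ Freya ∩ Hassan: (none).
Windows ≥ 90 min: (none).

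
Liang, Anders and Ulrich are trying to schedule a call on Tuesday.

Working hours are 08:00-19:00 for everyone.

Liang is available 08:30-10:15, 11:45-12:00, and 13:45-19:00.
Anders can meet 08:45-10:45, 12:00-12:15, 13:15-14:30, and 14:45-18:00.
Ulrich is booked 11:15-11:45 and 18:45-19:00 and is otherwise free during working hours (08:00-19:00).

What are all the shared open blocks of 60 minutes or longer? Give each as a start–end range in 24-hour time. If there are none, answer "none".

Ulrich free within 08:00–19:00: 08:00–11:15, 11:45–18:45.
Liang ∩ Anders: 08:45–10:15, 13:45–14:30, 14:45–18:00.
Liang ∩ Anders ∩ Ulrich: 08:45–10:15, 13:45–14:30, 14:45–18:00.
Windows ≥ 60 min: 08:45–10:15, 14:45–18:00.

08:45–10:15, 14:45–18:00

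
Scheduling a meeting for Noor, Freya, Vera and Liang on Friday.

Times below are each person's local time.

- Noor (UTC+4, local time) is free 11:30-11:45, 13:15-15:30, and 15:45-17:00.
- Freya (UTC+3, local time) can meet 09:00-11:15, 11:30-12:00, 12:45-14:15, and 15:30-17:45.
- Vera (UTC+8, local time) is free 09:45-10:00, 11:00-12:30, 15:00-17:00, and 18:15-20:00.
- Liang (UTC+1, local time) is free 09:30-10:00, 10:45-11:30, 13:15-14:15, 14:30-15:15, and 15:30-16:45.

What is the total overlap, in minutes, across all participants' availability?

Noor → UTC: 07:30–07:45, 09:15–11:30, 11:45–13:00.
Freya → UTC: 06:00–08:15, 08:30–09:00, 09:45–11:15, 12:30–14:45.
Vera → UTC: 01:45–02:00, 03:00–04:30, 07:00–09:00, 10:15–12:00.
Liang → UTC: 08:30–09:00, 09:45–10:30, 12:15–13:15, 13:30–14:15, 14:30–15:45.
Noor ∩ Freya: 07:30–07:45, 09:45–11:15, 12:30–13:00.
Noor ∩ Freya ∩ Vera: 07:30–07:45, 10:15–11:15.
Noor ∩ Freya ∩ Vera ∩ Liang: 10:15–10:30.
Total common minutes: 15.

15 minutes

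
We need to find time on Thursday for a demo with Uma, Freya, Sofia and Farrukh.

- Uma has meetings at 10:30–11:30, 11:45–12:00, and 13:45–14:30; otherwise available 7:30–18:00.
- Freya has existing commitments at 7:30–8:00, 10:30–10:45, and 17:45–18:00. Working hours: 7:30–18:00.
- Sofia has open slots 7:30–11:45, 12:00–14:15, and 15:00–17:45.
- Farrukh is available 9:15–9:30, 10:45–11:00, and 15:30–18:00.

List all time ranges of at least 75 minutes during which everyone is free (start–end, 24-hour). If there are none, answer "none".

15:30–17:45

Uma free within 07:30–18:00: 07:30–10:30, 11:30–11:45, 12:00–13:45, 14:30–18:00.
Freya free within 07:30–18:00: 08:00–10:30, 10:45–17:45.
Uma ∩ Freya: 08:00–10:30, 11:30–11:45, 12:00–13:45, 14:30–17:45.
Uma ∩ Freya ∩ Sofia: 08:00–10:30, 11:30–11:45, 12:00–13:45, 15:00–17:45.
Uma ∩ Freya ∩ Sofia ∩ Farrukh: 09:15–09:30, 15:30–17:45.
Windows ≥ 75 min: 15:30–17:45.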